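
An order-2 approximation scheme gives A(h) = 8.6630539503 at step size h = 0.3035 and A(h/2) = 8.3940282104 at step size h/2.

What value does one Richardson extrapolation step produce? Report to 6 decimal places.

With r = 2 the leading error scales as h^2, so the weight is 2^2 = 4.
4·8.3940282104 = 33.5761128416; subtract 8.6630539503 → 24.9130588913
R = 24.9130588913/3 = 8.3043529638
Shift from A(h/2): −0.0896752466.

8.304353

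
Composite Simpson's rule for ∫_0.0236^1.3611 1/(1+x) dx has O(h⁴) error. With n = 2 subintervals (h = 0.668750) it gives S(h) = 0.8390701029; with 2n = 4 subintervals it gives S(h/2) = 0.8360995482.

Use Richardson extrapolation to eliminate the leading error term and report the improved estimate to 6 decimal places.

With r = 4 the leading error scales as h^4, so the weight is 2^4 = 16.
Top: 16(0.8360995482) − (0.8390701029) = 12.5385226683
Denominator 16 − 1 = 15.
R = 12.5385226683/15 = 0.8359015112

0.835902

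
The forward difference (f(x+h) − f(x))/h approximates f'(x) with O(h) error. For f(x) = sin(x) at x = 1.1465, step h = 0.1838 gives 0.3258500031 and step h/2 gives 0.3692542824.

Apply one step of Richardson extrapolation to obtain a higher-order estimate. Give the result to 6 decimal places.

0.412659

The method has order 1: 2^1 = 2.
Numerator 2 × A(h/2) − A(h) = 2 × 0.3692542824 − 0.3258500031 = 0.4126585617
Divide by 2^1 − 1 = 1.
0.4126585617 ÷ 1 = 0.4126585617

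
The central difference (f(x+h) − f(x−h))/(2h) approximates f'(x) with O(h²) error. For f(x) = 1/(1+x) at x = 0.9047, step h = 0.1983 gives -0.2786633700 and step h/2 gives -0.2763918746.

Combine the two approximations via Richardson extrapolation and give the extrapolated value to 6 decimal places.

r = 2: numerator weight 4, denominator 3.
4*(-0.2763918746) = -1.1055674984; (-1.1055674984) − (-0.2786633700) = -0.8269041284
(-0.8269041284) ÷ 3 = -0.2756347095
Gap between inputs: 2.271e-03; correction applied: +0.0007571651.

-0.275635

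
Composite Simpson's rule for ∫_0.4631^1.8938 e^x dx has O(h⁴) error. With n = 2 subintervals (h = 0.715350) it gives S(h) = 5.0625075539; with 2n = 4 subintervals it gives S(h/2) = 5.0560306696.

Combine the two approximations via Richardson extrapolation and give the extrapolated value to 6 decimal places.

Order 4 gives 2^r = 16 and 2^r − 1 = 15.
16 × 5.0560306696 = 80.8964907136; 80.8964907136 − 5.0625075539 = 75.8339831597
Denominator 16 − 1 = 15.
Result: 5.0555988773
Shift from A(h/2): −0.0004317923.

5.055599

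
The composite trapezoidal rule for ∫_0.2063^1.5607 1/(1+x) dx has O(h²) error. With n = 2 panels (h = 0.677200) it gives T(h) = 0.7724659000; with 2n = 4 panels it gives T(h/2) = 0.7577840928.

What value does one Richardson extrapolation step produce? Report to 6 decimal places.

0.752890

Leading term ∝ h^2; use weight 4 = 2^2.
Weighted: 3.0311363712 − 0.7724659000 = 2.2586704712
Denominator 4 − 1 = 3.
So the Richardson estimate is 0.7528901571.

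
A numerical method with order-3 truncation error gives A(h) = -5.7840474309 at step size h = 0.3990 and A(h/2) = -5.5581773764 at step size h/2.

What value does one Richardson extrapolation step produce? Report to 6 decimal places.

Order 3 gives 2^r = 8 and 2^r − 1 = 7.
Numerator 8*A(h/2) − A(h) = 8*(-5.5581773764) − (-5.7840474309) = -38.6813715803
(-38.6813715803) ÷ 7 = -5.5259102258

-5.525910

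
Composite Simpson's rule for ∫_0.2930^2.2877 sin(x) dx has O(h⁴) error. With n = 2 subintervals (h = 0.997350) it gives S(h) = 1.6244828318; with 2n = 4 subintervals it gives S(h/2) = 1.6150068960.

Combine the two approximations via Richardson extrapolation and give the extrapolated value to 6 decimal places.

Order 4 gives 2^r = 16 and 2^r − 1 = 15.
2^4*A(h/2) = 25.8401103360; minus A(h) gives 24.2156275042.
Denominator 16 − 1 = 15.
Result: 1.6143751669
Gap between inputs: 9.476e-03; correction applied: −0.0006317291.

1.614375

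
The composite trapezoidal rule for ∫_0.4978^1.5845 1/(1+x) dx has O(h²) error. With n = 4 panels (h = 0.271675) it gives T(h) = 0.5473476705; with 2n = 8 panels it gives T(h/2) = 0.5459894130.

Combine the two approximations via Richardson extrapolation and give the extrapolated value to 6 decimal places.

0.545537

With r = 2 the leading error scales as h^2, so the weight is 2^2 = 4.
Difference of the inputs: 0.5459894130 − 0.5473476705 = -0.0013582575
Correction (A(h/2) − A(h))/(4 − 1) = (-0.0013582575)/3 = -0.0004527525
R = 0.5459894130 − 0.0004527525 = 0.5455366605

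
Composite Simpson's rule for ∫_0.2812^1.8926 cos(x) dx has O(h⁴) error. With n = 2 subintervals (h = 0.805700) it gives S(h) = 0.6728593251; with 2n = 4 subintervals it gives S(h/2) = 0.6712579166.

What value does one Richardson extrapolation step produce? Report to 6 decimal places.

Method order is 4; weight 2^4 = 16.
16×0.6712579166 = 10.7401266656; 10.7401266656 − 0.6728593251 = 10.0672673405
(16×0.6712579166 − 0.6728593251)/(16 − 1) = 0.6711511560

0.671151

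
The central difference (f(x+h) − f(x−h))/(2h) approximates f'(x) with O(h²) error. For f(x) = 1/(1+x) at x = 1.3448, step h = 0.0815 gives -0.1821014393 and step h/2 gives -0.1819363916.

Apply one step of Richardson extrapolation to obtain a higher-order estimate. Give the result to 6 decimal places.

-0.181881

Error is O(h^2); halving h shrinks it by 2^2 = 4.
Numerator 4*A(h/2) − A(h) = 4*(-0.1819363916) − (-0.1821014393) = -0.5456441271
(4*(-0.1819363916) − (-0.1821014393))/(4 − 1) = -0.1818813757
Gap between inputs: 1.650e-04; correction applied: +0.0000550159.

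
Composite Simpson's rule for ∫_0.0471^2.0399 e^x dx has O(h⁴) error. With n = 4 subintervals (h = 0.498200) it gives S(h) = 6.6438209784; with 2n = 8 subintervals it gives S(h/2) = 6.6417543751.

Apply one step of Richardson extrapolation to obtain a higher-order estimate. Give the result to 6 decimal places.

6.641617

Error is O(h^4); halving h shrinks it by 2^4 = 16.
16 × 6.6417543751 − 6.6438209784 = 99.6242490232
(16 × 6.6417543751 − 6.6438209784)/(16 − 1) = 6.6416166015
Gap between inputs: 2.067e-03; correction applied: −0.0001377736.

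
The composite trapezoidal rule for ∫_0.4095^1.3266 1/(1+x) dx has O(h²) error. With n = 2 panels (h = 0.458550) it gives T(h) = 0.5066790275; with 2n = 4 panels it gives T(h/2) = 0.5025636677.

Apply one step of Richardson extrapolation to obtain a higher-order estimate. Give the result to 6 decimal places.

r = 2, so 2^r = 4.
A(h/2) − A(h) = 0.5025636677 − 0.5066790275 = -0.0041153598
Divide by 2^2 − 1 = 3: (-0.0041153598)/3 = -0.0013717866
R = 0.5025636677 − 0.0013717866 = 0.5011918811

0.501192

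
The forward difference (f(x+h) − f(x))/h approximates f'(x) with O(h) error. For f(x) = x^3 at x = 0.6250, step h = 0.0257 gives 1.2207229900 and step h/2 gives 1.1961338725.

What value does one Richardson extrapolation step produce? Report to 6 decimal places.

1.171545

r = 1, so 2^r = 2.
Top: 2(1.1961338725) − (1.2207229900) = 1.1715447550
1.1715447550 ÷ 1 = 1.1715447550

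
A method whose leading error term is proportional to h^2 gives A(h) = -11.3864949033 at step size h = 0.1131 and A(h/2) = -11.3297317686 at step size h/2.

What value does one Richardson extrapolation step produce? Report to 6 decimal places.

-11.310811

r = 2, so 2^r = 4.
A(h/2) − A(h) = -11.3297317686 − (-11.3864949033) = 0.0567631347
Divide by 2^2 − 1 = 3: 0.0567631347/3 = 0.0189210449
R = -11.3297317686 + 0.0189210449 = -11.3108107237
Shift from A(h/2): +0.0189210449.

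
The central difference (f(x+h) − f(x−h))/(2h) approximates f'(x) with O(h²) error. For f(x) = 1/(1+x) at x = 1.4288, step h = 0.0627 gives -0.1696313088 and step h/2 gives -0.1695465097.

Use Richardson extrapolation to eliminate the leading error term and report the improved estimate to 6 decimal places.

-0.169518

Leading term ∝ h^2; use weight 4 = 2^2.
4*(-0.1695465097) − (-0.1696313088) = -0.5085547300
(-0.5085547300) ÷ 3 = -0.1695182433
Correction |R − A(h/2)| = 2.827e-05; gap |A(h/2) − A(h)| = 8.480e-05.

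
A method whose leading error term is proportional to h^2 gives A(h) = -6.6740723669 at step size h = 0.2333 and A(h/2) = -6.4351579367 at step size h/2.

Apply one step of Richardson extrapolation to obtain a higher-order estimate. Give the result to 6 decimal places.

-6.355520

Error is O(h^2); halving h shrinks it by 2^2 = 4.
Numerator 4 × A(h/2) − A(h) = 4 × (-6.4351579367) − (-6.6740723669) = -19.0665593799
Divide by 2^2 − 1 = 3.
(-19.0665593799) ÷ 3 = -6.3555197933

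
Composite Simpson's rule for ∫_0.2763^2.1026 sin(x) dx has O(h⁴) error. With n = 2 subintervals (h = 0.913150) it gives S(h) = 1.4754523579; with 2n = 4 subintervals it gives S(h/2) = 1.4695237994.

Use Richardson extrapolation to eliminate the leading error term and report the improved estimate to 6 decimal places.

1.469129

The method has order 4: 2^4 = 16.
16*1.4695237994 = 23.5123807904; 23.5123807904 − 1.4754523579 = 22.0369284325
22.0369284325 ÷ 15 = 1.4691285622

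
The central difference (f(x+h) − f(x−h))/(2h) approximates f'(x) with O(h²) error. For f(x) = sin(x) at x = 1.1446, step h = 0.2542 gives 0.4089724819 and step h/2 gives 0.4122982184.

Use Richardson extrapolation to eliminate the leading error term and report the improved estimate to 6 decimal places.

0.413407

r = 2: numerator weight 4, denominator 3.
4·0.4122982184 = 1.6491928736; 1.6491928736 − 0.4089724819 = 1.2402203917
Extrapolated: 1.2402203917 / 3 = 0.4134067972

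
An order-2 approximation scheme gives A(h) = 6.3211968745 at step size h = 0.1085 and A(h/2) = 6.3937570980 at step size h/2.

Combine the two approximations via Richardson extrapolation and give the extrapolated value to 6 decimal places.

6.417944

The method has order 2: 2^2 = 4.
Weighted: 25.5750283920 − 6.3211968745 = 19.2538315175
19.2538315175 ÷ 3 = 6.4179438392
Correction |R − A(h/2)| = 2.419e-02; gap |A(h/2) − A(h)| = 7.256e-02.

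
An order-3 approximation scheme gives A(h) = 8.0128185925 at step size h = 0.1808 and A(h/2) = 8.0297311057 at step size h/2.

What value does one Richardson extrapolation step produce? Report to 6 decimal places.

The method has order 3: 2^3 = 8.
8×8.0297311057 = 64.2378488456; subtract 8.0128185925 → 56.2250302531
Divide by 2^3 − 1 = 7.
Extrapolated: 56.2250302531 / 7 = 8.0321471790
Correction |R − A(h/2)| = 2.416e-03; gap |A(h/2) − A(h)| = 1.691e-02.

8.032147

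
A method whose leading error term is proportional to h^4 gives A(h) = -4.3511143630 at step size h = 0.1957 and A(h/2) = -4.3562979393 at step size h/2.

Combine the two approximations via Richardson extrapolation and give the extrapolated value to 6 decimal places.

Leading term ∝ h^4; use weight 16 = 2^4.
16 × (-4.3562979393) = -69.7007670288; (-69.7007670288) − (-4.3511143630) = -65.3496526658
R = (-65.3496526658)/15 = -4.3566435111

-4.356644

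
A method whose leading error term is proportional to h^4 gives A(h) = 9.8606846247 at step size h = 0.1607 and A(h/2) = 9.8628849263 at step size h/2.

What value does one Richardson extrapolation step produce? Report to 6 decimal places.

Order 4 gives 2^r = 16 and 2^r − 1 = 15.
Top: 16(9.8628849263) − (9.8606846247) = 147.9454741961
(16·9.8628849263 − 9.8606846247)/(16 − 1) = 9.8630316131

9.863032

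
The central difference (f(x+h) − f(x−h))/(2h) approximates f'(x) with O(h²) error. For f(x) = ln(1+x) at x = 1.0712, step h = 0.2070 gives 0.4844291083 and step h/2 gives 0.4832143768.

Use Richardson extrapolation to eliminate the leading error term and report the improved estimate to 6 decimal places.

0.482809

With r = 2 the leading error scales as h^2, so the weight is 2^2 = 4.
4 × 0.4832143768 − 0.4844291083 = 1.4484283989
Extrapolated: 1.4484283989 / 3 = 0.4828094663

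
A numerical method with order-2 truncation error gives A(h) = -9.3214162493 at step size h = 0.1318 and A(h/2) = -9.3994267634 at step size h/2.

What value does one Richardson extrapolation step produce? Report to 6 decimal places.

With r = 2 the leading error scales as h^2, so the weight is 2^2 = 4.
A(h/2) − A(h) = -9.3994267634 − (-9.3214162493) = -0.0780105141
Correction (A(h/2) − A(h))/(4 − 1) = (-0.0780105141)/3 = -0.0260035047
R = -9.3994267634 − 0.0260035047 = -9.4254302681
Correction |R − A(h/2)| = 2.600e-02; gap |A(h/2) − A(h)| = 7.801e-02.

-9.425430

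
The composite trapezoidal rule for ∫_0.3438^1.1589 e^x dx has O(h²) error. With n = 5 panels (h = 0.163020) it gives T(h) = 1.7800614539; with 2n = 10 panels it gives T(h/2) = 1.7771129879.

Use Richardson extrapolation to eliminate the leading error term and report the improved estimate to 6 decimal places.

Method order is 2; weight 2^2 = 4.
Numerator 4×A(h/2) − A(h) = 4×1.7771129879 − 1.7800614539 = 5.3283904977
Divide by 2^2 − 1 = 3.
(4×1.7771129879 − 1.7800614539)/(4 − 1) = 1.7761301659

1.776130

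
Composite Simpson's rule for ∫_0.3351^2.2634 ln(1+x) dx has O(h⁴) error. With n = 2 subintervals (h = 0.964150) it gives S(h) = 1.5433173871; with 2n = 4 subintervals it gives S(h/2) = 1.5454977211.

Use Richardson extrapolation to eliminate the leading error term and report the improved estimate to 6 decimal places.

1.545643

With r = 4 the leading error scales as h^4, so the weight is 2^4 = 16.
Weighted: 24.7279635376 − 1.5433173871 = 23.1846461505
Divide by 2^4 − 1 = 15.
R = 23.1846461505/15 = 1.5456430767
Correction |R − A(h/2)| = 1.454e-04; gap |A(h/2) − A(h)| = 2.180e-03.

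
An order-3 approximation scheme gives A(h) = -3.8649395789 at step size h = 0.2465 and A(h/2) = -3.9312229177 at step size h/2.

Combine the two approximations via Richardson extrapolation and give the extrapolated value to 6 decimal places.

Order 3 gives 2^r = 8 and 2^r − 1 = 7.
Numerator 8 × A(h/2) − A(h) = 8 × (-3.9312229177) − (-3.8649395789) = -27.5848437627
Divide by 2^3 − 1 = 7.
Result: -3.9406919661
Shift from A(h/2): −0.0094690484.

-3.940692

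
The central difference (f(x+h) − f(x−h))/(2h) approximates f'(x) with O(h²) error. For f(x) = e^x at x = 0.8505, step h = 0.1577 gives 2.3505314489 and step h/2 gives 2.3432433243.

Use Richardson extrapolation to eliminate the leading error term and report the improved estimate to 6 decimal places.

2.340814

With r = 2 the leading error scales as h^2, so the weight is 2^2 = 4.
2^2*A(h/2) = 9.3729732972; minus A(h) gives 7.0224418483.
7.0224418483 ÷ 3 = 2.3408139494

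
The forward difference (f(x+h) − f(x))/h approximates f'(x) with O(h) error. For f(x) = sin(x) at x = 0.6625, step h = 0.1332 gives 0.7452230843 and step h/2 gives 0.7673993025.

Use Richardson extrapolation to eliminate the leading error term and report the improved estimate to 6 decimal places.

0.789576

The method has order 1: 2^1 = 2.
Top: 2(0.7673993025) − (0.7452230843) = 0.7895755207
0.7895755207 ÷ 1 = 0.7895755207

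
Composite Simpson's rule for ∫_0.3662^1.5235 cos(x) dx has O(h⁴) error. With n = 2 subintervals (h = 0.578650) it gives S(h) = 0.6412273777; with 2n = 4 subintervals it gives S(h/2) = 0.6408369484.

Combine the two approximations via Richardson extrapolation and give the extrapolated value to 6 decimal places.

Leading term ∝ h^4; use weight 16 = 2^4.
2^4·A(h/2) = 10.2533911744; minus A(h) gives 9.6121637967.
Denominator 16 − 1 = 15.
Extrapolated: 9.6121637967 / 15 = 0.6408109198

0.640811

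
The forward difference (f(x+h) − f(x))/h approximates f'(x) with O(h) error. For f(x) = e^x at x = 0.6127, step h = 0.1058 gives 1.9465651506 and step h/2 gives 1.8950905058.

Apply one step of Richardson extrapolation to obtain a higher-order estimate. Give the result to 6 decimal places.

Order 1 gives 2^r = 2 and 2^r − 1 = 1.
2·1.8950905058 = 3.7901810116; subtract 1.9465651506 → 1.8436158610
1.8436158610 ÷ 1 = 1.8436158610

1.843616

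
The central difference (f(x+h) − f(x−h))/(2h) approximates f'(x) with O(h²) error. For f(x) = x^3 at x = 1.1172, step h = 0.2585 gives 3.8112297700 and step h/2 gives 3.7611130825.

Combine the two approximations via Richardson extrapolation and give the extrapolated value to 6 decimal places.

With r = 2 the leading error scales as h^2, so the weight is 2^2 = 4.
Weighted: 15.0444523300 − 3.8112297700 = 11.2332225600
R = 11.2332225600/3 = 3.7444075200
Correction |R − A(h/2)| = 1.671e-02; gap |A(h/2) − A(h)| = 5.012e-02.

3.744408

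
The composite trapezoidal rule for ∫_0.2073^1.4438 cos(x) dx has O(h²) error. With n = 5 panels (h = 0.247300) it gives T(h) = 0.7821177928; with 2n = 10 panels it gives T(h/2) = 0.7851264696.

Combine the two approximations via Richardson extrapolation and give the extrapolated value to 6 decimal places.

0.786129

r = 2, so 2^r = 4.
4·0.7851264696 − 0.7821177928 = 2.3583880856
Divide by 2^2 − 1 = 3.
Extrapolated: 2.3583880856 / 3 = 0.7861293619
Gap between inputs: 3.009e-03; correction applied: +0.0010028923.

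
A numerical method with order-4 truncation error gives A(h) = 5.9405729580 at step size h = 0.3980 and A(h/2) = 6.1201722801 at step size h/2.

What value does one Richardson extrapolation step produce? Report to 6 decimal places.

6.132146

Order 4 gives 2^r = 16 and 2^r − 1 = 15.
16×6.1201722801 − 5.9405729580 = 91.9821835236
Divide by 2^4 − 1 = 15.
(16×6.1201722801 − 5.9405729580)/(16 − 1) = 6.1321455682
Shift from A(h/2): +0.0119732881.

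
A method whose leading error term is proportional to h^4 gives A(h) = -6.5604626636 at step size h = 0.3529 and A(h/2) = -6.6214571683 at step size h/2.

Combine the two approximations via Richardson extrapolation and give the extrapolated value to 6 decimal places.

-6.625523

Error is O(h^4); halving h shrinks it by 2^4 = 16.
Difference of the inputs: -6.6214571683 − (-6.5604626636) = -0.0609945047
Divide by 2^4 − 1 = 15: (-0.0609945047)/15 = -0.0040663003
R = A(h/2) + (A(h/2) − A(h))/15 = -6.6214571683 − 0.0040663003 = -6.6255234686
Correction |R − A(h/2)| = 4.066e-03; gap |A(h/2) − A(h)| = 6.099e-02.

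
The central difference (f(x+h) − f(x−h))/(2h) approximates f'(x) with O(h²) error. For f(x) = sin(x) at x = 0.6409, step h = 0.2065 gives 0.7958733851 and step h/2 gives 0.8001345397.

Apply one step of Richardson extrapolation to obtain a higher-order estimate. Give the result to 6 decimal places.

0.801555

r = 2, so 2^r = 4.
4 × 0.8001345397 = 3.2005381588; 3.2005381588 − 0.7958733851 = 2.4046647737
R = 2.4046647737/3 = 0.8015549246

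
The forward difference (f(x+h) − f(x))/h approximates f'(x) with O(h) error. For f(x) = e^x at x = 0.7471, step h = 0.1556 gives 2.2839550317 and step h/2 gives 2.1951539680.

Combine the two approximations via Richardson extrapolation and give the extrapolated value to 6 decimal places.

r = 1, so 2^r = 2.
2^1×A(h/2) = 4.3903079360; minus A(h) gives 2.1063529043.
Denominator 2 − 1 = 1.
R = 2.1063529043/1 = 2.1063529043

2.106353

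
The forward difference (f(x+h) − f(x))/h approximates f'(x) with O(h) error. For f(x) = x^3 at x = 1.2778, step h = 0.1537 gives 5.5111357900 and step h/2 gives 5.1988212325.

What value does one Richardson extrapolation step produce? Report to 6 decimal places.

r = 1, so 2^r = 2.
2*5.1988212325 = 10.3976424650; 10.3976424650 − 5.5111357900 = 4.8865066750
(2*5.1988212325 − 5.5111357900)/(2 − 1) = 4.8865066750
Correction |R − A(h/2)| = 3.123e-01; gap |A(h/2) − A(h)| = 3.123e-01.

4.886507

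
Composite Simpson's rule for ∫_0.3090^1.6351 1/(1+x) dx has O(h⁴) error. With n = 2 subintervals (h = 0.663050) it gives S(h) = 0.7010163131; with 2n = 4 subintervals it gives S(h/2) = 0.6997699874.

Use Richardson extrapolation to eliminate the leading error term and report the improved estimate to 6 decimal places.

0.699687

Method order is 4; weight 2^4 = 16.
Top: 16(0.6997699874) − (0.7010163131) = 10.4953034853
Denominator 16 − 1 = 15.
(16*0.6997699874 − 0.7010163131)/(16 − 1) = 0.6996868990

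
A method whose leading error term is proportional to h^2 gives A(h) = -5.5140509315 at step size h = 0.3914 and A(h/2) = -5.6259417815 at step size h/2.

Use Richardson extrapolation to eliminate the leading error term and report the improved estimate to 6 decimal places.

Error is O(h^2); halving h shrinks it by 2^2 = 4.
Numerator 4·A(h/2) − A(h) = 4·(-5.6259417815) − (-5.5140509315) = -16.9897161945
(4·(-5.6259417815) − (-5.5140509315))/(4 − 1) = -5.6632387315

-5.663239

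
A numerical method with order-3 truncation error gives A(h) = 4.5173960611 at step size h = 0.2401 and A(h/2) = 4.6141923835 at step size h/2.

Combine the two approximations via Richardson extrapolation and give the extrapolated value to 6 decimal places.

4.628020

The method has order 3: 2^3 = 8.
Weighted: 36.9135390680 − 4.5173960611 = 32.3961430069
Extrapolated: 32.3961430069 / 7 = 4.6280204296
Correction |R − A(h/2)| = 1.383e-02; gap |A(h/2) − A(h)| = 9.680e-02.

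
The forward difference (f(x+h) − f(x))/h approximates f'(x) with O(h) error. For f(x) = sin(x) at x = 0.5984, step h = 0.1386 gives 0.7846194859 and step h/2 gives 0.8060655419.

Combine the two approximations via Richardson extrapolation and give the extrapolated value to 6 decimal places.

Method order is 1; weight 2^1 = 2.
2 × 0.8060655419 = 1.6121310838; 1.6121310838 − 0.7846194859 = 0.8275115979
Divide by 2^1 − 1 = 1.
R = 0.8275115979/1 = 0.8275115979

0.827512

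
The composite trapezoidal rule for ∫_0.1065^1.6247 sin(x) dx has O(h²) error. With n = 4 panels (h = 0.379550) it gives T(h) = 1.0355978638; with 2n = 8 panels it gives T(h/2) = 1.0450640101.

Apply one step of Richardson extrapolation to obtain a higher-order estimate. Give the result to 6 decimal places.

With r = 2 the leading error scales as h^2, so the weight is 2^2 = 4.
Numerator 4*A(h/2) − A(h) = 4*1.0450640101 − 1.0355978638 = 3.1446581766
Denominator 4 − 1 = 3.
R = 3.1446581766/3 = 1.0482193922

1.048219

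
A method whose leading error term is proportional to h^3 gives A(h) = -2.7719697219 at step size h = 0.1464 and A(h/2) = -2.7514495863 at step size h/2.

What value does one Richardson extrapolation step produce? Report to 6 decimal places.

-2.748518

r = 3: numerator weight 8, denominator 7.
Numerator 8*A(h/2) − A(h) = 8*(-2.7514495863) − (-2.7719697219) = -19.2396269685
(8*(-2.7514495863) − (-2.7719697219))/(8 − 1) = -2.7485181384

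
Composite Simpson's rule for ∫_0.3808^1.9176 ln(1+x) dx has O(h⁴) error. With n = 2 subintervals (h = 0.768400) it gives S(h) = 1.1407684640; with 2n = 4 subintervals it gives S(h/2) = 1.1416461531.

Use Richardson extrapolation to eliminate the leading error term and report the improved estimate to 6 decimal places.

1.141705

The method has order 4: 2^4 = 16.
Numerator 16×A(h/2) − A(h) = 16×1.1416461531 − 1.1407684640 = 17.1255699856
(16×1.1416461531 − 1.1407684640)/(16 − 1) = 1.1417046657
Gap between inputs: 8.777e-04; correction applied: +0.0000585126.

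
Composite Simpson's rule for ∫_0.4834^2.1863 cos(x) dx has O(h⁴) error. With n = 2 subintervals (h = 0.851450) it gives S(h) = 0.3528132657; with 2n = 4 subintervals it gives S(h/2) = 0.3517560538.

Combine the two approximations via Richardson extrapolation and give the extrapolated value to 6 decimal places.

0.351686

r = 4: numerator weight 16, denominator 15.
16·0.3517560538 = 5.6280968608; subtract 0.3528132657 → 5.2752835951
Denominator 16 − 1 = 15.
(16·0.3517560538 − 0.3528132657)/(16 − 1) = 0.3516855730
Correction |R − A(h/2)| = 7.048e-05; gap |A(h/2) − A(h)| = 1.057e-03.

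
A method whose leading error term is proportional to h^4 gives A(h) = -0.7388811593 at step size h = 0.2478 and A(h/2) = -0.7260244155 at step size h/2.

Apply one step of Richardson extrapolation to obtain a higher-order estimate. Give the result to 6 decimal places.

With r = 4 the leading error scales as h^4, so the weight is 2^4 = 16.
16×(-0.7260244155) = -11.6163906480; subtract (-0.7388811593) → -10.8775094887
(-10.8775094887) ÷ 15 = -0.7251672992
Correction |R − A(h/2)| = 8.571e-04; gap |A(h/2) − A(h)| = 1.286e-02.

-0.725167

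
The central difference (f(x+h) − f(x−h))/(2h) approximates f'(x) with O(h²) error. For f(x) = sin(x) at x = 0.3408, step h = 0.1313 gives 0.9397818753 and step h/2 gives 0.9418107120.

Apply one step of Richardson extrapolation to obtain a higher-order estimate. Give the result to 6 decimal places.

r = 2, so 2^r = 4.
4 × 0.9418107120 = 3.7672428480; subtract 0.9397818753 → 2.8274609727
Denominator 4 − 1 = 3.
R = 2.8274609727/3 = 0.9424869909

0.942487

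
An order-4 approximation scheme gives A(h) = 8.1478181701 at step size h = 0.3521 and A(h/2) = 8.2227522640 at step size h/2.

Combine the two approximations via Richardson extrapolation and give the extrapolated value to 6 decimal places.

8.227748

Method order is 4; weight 2^4 = 16.
2^4 × A(h/2) = 131.5640362240; minus A(h) gives 123.4162180539.
Divide by 2^4 − 1 = 15.
123.4162180539 ÷ 15 = 8.2277478703
Gap between inputs: 7.493e-02; correction applied: +0.0049956063.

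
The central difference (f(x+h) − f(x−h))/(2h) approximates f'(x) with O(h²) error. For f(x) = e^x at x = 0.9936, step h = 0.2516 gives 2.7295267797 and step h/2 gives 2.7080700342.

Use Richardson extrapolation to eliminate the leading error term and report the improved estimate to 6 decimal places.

2.700918

With r = 2 the leading error scales as h^2, so the weight is 2^2 = 4.
A(h/2) − A(h) = 2.7080700342 − 2.7295267797 = -0.0214567455
Divide by 2^2 − 1 = 3: (-0.0214567455)/3 = -0.0071522485
R = A(h/2) + (A(h/2) − A(h))/3 = 2.7080700342 − 0.0071522485 = 2.7009177857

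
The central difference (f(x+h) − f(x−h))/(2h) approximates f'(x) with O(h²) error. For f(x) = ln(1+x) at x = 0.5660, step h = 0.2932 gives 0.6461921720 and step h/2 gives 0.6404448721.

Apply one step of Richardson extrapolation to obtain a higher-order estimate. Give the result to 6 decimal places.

0.638529

Method order is 2; weight 2^2 = 4.
4 × 0.6404448721 − 0.6461921720 = 1.9155873164
(4 × 0.6404448721 − 0.6461921720)/(4 − 1) = 0.6385291055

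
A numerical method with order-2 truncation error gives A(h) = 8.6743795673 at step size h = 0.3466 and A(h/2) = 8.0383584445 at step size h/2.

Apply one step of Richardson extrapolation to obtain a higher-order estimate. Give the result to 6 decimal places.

With r = 2 the leading error scales as h^2, so the weight is 2^2 = 4.
Difference of the inputs: 8.0383584445 − 8.6743795673 = -0.6360211228
Correction (A(h/2) − A(h))/(4 − 1) = (-0.6360211228)/3 = -0.2120070409
R = 8.0383584445 − 0.2120070409 = 7.8263514036

7.826351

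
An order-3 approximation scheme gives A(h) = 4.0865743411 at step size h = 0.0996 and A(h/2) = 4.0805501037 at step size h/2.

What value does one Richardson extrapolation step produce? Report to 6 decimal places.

4.079689

The method has order 3: 2^3 = 8.
8·4.0805501037 − 4.0865743411 = 28.5578264885
Denominator 8 − 1 = 7.
Extrapolated: 28.5578264885 / 7 = 4.0796894984
Correction |R − A(h/2)| = 8.606e-04; gap |A(h/2) − A(h)| = 6.024e-03.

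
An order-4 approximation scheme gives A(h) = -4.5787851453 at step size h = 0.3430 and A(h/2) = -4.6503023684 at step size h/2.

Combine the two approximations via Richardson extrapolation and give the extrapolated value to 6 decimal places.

-4.655070

r = 4, so 2^r = 16.
A(h/2) − A(h) = -4.6503023684 − (-4.5787851453) = -0.0715172231
Divide by 2^4 − 1 = 15: (-0.0715172231)/15 = -0.0047678149
R = -4.6503023684 − 0.0047678149 = -4.6550701833
Shift from A(h/2): −0.0047678149.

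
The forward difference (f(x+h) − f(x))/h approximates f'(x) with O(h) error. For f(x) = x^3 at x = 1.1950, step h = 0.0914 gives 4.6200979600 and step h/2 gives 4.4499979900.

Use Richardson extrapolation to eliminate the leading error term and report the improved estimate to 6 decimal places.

The method has order 1: 2^1 = 2.
2^1 × A(h/2) = 8.8999959800; minus A(h) gives 4.2798980200.
R = 4.2798980200/1 = 4.2798980200

4.279898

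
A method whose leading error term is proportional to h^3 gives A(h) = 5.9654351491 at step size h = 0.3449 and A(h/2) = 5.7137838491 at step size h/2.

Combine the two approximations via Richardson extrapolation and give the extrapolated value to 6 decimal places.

5.677834

Method order is 3; weight 2^3 = 8.
8*5.7137838491 = 45.7102707928; subtract 5.9654351491 → 39.7448356437
R = 39.7448356437/7 = 5.6778336634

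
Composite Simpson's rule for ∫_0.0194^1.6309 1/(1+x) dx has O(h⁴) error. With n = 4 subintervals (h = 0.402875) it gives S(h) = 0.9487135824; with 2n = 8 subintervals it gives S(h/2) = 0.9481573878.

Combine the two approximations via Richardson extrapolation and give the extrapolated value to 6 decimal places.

0.948120

With r = 4 the leading error scales as h^4, so the weight is 2^4 = 16.
Weighted: 15.1705182048 − 0.9487135824 = 14.2218046224
14.2218046224 ÷ 15 = 0.9481203082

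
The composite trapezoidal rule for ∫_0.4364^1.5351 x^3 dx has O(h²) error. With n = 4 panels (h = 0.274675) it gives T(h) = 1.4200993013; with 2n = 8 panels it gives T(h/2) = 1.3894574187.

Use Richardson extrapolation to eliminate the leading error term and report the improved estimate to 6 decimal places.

Error is O(h^2); halving h shrinks it by 2^2 = 4.
Top: 4(1.3894574187) − (1.4200993013) = 4.1377303735
Divide by 2^2 − 1 = 3.
R = 4.1377303735/3 = 1.3792434578
Correction |R − A(h/2)| = 1.021e-02; gap |A(h/2) − A(h)| = 3.064e-02.

1.379243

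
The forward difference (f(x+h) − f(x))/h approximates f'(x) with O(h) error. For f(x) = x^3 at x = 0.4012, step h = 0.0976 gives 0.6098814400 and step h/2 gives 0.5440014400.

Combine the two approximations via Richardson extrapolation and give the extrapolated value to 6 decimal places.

0.478121

The method has order 1: 2^1 = 2.
A(h/2) − A(h) = 0.5440014400 − 0.6098814400 = -0.0658800000
Divide by 2^1 − 1 = 1: (-0.0658800000)/1 = -0.0658800000
R = 0.5440014400 − 0.0658800000 = 0.4781214400
Correction |R − A(h/2)| = 6.588e-02; gap |A(h/2) − A(h)| = 6.588e-02.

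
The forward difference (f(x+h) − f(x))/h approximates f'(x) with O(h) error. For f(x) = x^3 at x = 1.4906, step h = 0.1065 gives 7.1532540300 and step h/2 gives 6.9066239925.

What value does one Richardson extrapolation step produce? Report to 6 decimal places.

With r = 1 the leading error scales as h^1, so the weight is 2^1 = 2.
2*6.9066239925 − 7.1532540300 = 6.6599939550
Extrapolated: 6.6599939550 / 1 = 6.6599939550

6.659994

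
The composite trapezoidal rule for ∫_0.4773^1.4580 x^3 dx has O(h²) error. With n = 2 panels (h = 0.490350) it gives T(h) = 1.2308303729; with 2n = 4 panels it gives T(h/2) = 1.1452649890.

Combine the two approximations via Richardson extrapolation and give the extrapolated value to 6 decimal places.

The method has order 2: 2^2 = 4.
4·1.1452649890 − 1.2308303729 = 3.3502295831
R = 3.3502295831/3 = 1.1167431944

1.116743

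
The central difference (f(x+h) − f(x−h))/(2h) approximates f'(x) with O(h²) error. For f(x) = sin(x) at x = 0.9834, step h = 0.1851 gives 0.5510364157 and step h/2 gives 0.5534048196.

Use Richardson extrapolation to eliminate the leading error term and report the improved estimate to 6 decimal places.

0.554194

Order 2 gives 2^r = 4 and 2^r − 1 = 3.
Numerator 4×A(h/2) − A(h) = 4×0.5534048196 − 0.5510364157 = 1.6625828627
R = 1.6625828627/3 = 0.5541942876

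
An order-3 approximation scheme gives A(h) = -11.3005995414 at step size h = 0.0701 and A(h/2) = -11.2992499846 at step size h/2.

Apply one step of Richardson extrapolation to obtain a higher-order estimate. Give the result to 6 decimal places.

Error is O(h^3); halving h shrinks it by 2^3 = 8.
Numerator 8*A(h/2) − A(h) = 8*(-11.2992499846) − (-11.3005995414) = -79.0934003354
(-79.0934003354) ÷ 7 = -11.2990571908

-11.299057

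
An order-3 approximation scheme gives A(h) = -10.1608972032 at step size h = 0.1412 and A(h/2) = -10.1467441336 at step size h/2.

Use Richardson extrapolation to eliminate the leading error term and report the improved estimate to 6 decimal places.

-10.144722

With r = 3 the leading error scales as h^3, so the weight is 2^3 = 8.
8·(-10.1467441336) = -81.1739530688; (-81.1739530688) − (-10.1608972032) = -71.0130558656
Denominator 8 − 1 = 7.
Extrapolated: (-71.0130558656) / 7 = -10.1447222665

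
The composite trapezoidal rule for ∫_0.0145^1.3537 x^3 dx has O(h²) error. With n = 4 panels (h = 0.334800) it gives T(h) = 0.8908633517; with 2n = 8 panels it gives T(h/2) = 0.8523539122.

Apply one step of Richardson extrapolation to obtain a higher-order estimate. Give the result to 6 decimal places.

0.839517

Error is O(h^2); halving h shrinks it by 2^2 = 4.
4*0.8523539122 = 3.4094156488; subtract 0.8908633517 → 2.5185522971
Divide by 2^2 − 1 = 3.
(4*0.8523539122 − 0.8908633517)/(4 − 1) = 0.8395174324
Gap between inputs: 3.851e-02; correction applied: −0.0128364798.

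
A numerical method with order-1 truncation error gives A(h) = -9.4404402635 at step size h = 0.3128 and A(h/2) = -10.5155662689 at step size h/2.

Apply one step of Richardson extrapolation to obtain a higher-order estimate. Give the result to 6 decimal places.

With r = 1 the leading error scales as h^1, so the weight is 2^1 = 2.
Weighted: (-21.0311325378) − (-9.4404402635) = -11.5906922743
R = (-11.5906922743)/1 = -11.5906922743
Shift from A(h/2): −1.0751260054.

-11.590692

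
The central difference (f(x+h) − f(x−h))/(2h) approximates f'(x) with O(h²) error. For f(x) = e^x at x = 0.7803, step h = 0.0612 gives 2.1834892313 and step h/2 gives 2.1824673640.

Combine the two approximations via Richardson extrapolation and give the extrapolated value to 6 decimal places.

2.182127

r = 2, so 2^r = 4.
4×2.1824673640 = 8.7298694560; subtract 2.1834892313 → 6.5463802247
Denominator 4 − 1 = 3.
Extrapolated: 6.5463802247 / 3 = 2.1821267416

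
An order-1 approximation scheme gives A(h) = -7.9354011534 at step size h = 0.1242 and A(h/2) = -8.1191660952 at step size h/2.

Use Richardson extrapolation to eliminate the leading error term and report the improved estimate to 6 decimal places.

-8.302931

r = 1: numerator weight 2, denominator 1.
2 × (-8.1191660952) = -16.2383321904; subtract (-7.9354011534) → -8.3029310370
Divide by 2^1 − 1 = 1.
R = (-8.3029310370)/1 = -8.3029310370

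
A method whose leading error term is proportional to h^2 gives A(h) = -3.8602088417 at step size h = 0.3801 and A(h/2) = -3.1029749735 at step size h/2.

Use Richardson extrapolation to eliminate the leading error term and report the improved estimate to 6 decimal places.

With r = 2 the leading error scales as h^2, so the weight is 2^2 = 4.
4 × (-3.1029749735) − (-3.8602088417) = -8.5516910523
(4 × (-3.1029749735) − (-3.8602088417))/(4 − 1) = -2.8505636841

-2.850564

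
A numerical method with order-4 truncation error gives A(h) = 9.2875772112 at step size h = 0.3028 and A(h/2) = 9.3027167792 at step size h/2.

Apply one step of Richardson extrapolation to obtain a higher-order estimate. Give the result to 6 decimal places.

With r = 4 the leading error scales as h^4, so the weight is 2^4 = 16.
16·9.3027167792 = 148.8434684672; subtract 9.2875772112 → 139.5558912560
Divide by 2^4 − 1 = 15.
Result: 9.3037260837

9.303726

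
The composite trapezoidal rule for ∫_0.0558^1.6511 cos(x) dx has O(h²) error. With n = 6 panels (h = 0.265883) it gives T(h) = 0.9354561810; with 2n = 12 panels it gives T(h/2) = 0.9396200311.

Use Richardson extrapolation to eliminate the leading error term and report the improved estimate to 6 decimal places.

r = 2, so 2^r = 4.
4 × 0.9396200311 − 0.9354561810 = 2.8230239434
(4 × 0.9396200311 − 0.9354561810)/(4 − 1) = 0.9410079811
Correction |R − A(h/2)| = 1.388e-03; gap |A(h/2) − A(h)| = 4.164e-03.

0.941008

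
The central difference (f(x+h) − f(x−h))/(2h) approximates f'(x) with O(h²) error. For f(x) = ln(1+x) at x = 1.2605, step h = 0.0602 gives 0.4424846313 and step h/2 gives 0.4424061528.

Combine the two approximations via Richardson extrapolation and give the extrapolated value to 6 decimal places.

The method has order 2: 2^2 = 4.
Numerator 4*A(h/2) − A(h) = 4*0.4424061528 − 0.4424846313 = 1.3271399799
Denominator 4 − 1 = 3.
(4*0.4424061528 − 0.4424846313)/(4 − 1) = 0.4423799933

0.442380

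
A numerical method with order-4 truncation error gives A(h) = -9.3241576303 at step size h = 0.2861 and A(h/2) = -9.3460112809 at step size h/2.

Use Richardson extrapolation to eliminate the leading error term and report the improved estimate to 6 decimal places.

-9.347468

Order 4 gives 2^r = 16 and 2^r − 1 = 15.
Difference of the inputs: -9.3460112809 − (-9.3241576303) = -0.0218536506
Divide by 2^4 − 1 = 15: (-0.0218536506)/15 = -0.0014569100
R = -9.3460112809 − 0.0014569100 = -9.3474681909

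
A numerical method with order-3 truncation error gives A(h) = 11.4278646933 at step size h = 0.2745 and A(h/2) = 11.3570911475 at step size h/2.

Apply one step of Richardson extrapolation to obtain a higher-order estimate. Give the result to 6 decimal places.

The method has order 3: 2^3 = 8.
Numerator 8*A(h/2) − A(h) = 8*11.3570911475 − 11.4278646933 = 79.4288644867
R = 79.4288644867/7 = 11.3469806410

11.346981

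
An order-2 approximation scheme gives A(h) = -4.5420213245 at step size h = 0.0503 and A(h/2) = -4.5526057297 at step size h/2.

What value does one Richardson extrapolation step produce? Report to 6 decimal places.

-4.556134

Order 2 gives 2^r = 4 and 2^r − 1 = 3.
Difference of the inputs: -4.5526057297 − (-4.5420213245) = -0.0105844052
Divide by 2^2 − 1 = 3: (-0.0105844052)/3 = -0.0035281351
R = A(h/2) + (A(h/2) − A(h))/3 = -4.5526057297 − 0.0035281351 = -4.5561338648
Correction |R − A(h/2)| = 3.528e-03; gap |A(h/2) − A(h)| = 1.058e-02.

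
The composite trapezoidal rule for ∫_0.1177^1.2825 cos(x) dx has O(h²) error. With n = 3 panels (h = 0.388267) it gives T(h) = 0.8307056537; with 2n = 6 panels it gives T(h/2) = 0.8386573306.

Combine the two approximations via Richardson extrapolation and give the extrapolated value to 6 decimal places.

0.841308

r = 2: numerator weight 4, denominator 3.
Difference of the inputs: 0.8386573306 − 0.8307056537 = 0.0079516769
Correction (A(h/2) − A(h))/(4 − 1) = 0.0079516769/3 = 0.0026505590
R = 0.8386573306 + 0.0026505590 = 0.8413078896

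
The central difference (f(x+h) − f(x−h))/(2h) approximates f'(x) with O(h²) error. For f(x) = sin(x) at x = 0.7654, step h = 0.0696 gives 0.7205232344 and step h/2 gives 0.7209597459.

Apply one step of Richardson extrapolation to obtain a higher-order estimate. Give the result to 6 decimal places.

r = 2, so 2^r = 4.
Numerator 4·A(h/2) − A(h) = 4·0.7209597459 − 0.7205232344 = 2.1633157492
R = 2.1633157492/3 = 0.7211052497
Correction |R − A(h/2)| = 1.455e-04; gap |A(h/2) − A(h)| = 4.365e-04.

0.721105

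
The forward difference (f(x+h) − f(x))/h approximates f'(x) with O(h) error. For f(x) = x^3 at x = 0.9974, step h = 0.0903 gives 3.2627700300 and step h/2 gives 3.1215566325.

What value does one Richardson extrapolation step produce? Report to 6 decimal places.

The method has order 1: 2^1 = 2.
2·3.1215566325 = 6.2431132650; 6.2431132650 − 3.2627700300 = 2.9803432350
Denominator 2 − 1 = 1.
2.9803432350 ÷ 1 = 2.9803432350
Gap between inputs: 1.412e-01; correction applied: −0.1412133975.

2.980343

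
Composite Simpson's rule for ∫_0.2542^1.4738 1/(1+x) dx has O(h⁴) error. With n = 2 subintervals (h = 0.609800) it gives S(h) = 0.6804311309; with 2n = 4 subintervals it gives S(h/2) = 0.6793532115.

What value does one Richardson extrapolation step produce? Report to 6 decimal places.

0.679281

With r = 4 the leading error scales as h^4, so the weight is 2^4 = 16.
Difference of the inputs: 0.6793532115 − 0.6804311309 = -0.0010779194
Correction (A(h/2) − A(h))/(16 − 1) = (-0.0010779194)/15 = -0.0000718613
R = 0.6793532115 − 0.0000718613 = 0.6792813502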